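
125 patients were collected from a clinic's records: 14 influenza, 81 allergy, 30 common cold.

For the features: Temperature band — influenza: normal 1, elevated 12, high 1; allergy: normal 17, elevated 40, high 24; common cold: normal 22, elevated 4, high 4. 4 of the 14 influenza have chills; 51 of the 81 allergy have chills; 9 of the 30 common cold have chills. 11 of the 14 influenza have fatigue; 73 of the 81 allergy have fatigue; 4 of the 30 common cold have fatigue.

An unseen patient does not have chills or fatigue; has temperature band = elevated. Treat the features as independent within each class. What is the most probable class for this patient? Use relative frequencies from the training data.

influenza: (14/125) × (12/14) × (10/14) × (3/14) ≈ 0.0146939
allergy: (81/125) × (40/81) × (30/81) × (8/81) ≈ 0.0117055
common cold: (30/125) × (4/30) × (21/30) × (26/30) ≈ 0.0194133
Highest score → common cold.

common cold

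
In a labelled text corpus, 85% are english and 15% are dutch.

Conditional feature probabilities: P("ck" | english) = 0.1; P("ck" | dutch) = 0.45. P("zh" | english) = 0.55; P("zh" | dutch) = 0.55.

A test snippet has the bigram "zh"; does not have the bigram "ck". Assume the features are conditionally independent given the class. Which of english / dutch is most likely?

english

english: 0.85 × (1−0.1) × 0.55 = 0.42075
dutch: 0.15 × (1−0.45) × 0.55 = 0.045375
Highest score → english.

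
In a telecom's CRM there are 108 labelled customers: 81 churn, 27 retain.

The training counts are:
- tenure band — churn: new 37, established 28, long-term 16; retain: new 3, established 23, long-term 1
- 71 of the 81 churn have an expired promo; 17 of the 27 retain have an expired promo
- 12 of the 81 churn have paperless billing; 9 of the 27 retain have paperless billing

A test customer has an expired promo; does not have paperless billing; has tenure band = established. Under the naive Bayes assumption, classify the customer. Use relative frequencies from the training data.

churn

churn: (81/108) × (28/81) × (71/81) × (69/81) ≈ 0.193585
retain: (27/108) × (23/27) × (17/27) × (18/27) ≈ 0.0893919
Highest score → churn.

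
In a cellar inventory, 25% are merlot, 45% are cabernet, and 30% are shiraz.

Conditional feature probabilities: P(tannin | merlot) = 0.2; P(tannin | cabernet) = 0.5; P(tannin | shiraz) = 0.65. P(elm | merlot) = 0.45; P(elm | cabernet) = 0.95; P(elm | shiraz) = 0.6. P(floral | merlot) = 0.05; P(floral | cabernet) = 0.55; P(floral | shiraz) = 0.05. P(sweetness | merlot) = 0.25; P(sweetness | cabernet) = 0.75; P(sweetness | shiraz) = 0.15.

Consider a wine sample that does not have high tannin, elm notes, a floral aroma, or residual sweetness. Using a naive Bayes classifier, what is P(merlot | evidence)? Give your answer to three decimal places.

0.690

merlot: 0.25 × (1−0.2) × (1−0.45) × (1−0.05) × (1−0.25) = 0.078375
cabernet: 0.45 × (1−0.5) × (1−0.95) × (1−0.55) × (1−0.75) = 0.001265625
shiraz: 0.3 × (1−0.65) × (1−0.6) × (1−0.05) × (1−0.15) = 0.033915
P(merlot | x) = 0.078375 / 0.113555625 ≈ 0.690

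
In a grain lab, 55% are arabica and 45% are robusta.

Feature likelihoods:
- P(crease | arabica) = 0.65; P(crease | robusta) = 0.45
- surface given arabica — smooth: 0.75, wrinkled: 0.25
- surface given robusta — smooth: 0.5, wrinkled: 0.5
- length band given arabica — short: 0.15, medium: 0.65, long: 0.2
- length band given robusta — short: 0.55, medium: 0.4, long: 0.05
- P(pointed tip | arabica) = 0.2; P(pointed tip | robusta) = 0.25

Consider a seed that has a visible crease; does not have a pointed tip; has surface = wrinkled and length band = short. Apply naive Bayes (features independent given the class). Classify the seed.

arabica: 0.55 × 0.65 × 0.25 × 0.15 × (1−0.2) = 0.010725
robusta: 0.45 × 0.45 × 0.5 × 0.55 × (1−0.25) = 0.041765625
Highest score → robusta.

robusta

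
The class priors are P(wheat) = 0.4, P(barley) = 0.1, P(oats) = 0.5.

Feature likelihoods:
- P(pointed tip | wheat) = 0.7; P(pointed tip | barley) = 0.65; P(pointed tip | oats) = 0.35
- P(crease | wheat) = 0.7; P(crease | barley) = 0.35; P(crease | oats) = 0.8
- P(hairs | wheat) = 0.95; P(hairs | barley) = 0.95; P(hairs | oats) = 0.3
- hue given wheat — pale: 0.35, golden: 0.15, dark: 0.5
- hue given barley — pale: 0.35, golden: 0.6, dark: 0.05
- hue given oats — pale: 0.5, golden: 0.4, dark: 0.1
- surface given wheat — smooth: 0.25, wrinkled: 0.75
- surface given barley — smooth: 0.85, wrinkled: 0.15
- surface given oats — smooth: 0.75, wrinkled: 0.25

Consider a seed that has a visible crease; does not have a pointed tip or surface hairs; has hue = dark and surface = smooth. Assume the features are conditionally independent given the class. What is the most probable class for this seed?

oats

wheat: 0.4 × (1−0.7) × 0.7 × (1−0.95) × 0.5 × 0.25 = 0.000525
barley: 0.1 × (1−0.65) × 0.35 × (1−0.95) × 0.05 × 0.85 = 0.00002603125
oats: 0.5 × (1−0.35) × 0.8 × (1−0.3) × 0.1 × 0.75 = 0.01365
Highest score → oats.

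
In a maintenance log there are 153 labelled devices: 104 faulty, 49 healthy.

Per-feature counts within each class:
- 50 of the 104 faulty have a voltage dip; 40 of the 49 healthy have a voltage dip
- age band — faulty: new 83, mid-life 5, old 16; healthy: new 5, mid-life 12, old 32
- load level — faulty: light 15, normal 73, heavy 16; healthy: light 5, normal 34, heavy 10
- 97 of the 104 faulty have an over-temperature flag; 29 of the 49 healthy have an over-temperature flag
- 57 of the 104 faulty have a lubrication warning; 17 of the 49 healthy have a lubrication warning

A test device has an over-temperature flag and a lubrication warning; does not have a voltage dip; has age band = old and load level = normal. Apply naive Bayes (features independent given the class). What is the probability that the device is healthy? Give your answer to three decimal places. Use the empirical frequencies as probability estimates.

0.219

faulty: (104/153) × (54/104) × (16/104) × (73/104) × (97/104) × (57/104) ≈ 0.0194831
healthy: (49/153) × (9/49) × (32/49) × (34/49) × (29/49) × (17/49) ≈ 0.00547322
P(healthy | x) = 0.00547322 / 0.02495632 ≈ 0.219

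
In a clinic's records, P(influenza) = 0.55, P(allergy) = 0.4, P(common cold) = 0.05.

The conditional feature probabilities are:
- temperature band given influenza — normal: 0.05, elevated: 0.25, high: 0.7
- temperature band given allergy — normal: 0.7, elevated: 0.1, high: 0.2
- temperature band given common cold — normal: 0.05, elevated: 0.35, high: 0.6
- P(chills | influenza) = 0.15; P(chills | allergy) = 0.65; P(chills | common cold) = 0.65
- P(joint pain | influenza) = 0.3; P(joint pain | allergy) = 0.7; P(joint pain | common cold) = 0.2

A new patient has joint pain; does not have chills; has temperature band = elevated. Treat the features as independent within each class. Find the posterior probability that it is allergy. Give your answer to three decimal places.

0.213

influenza: 0.55 × 0.25 × (1−0.15) × 0.3 = 0.0350625
allergy: 0.4 × 0.1 × (1−0.65) × 0.7 = 0.0098
common cold: 0.05 × 0.35 × (1−0.65) × 0.2 = 0.001225
P(allergy | x) = 0.0098 / 0.0460875 ≈ 0.213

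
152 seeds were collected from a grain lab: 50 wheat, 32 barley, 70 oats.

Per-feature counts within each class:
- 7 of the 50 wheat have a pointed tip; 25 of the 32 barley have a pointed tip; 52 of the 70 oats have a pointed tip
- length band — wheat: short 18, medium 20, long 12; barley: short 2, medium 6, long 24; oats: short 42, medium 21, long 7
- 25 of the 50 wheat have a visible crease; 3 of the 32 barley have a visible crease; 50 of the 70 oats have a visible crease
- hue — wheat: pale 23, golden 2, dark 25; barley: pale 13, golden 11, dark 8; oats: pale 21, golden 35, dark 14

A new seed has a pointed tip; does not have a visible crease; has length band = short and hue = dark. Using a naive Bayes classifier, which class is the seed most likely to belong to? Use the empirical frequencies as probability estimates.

oats

wheat: (50/152) × (7/50) × (18/50) × (25/50) × (25/50) ≈ 0.00414474
barley: (32/152) × (25/32) × (2/32) × (29/32) × (8/32) ≈ 0.00232897
oats: (70/152) × (52/70) × (42/70) × (20/70) × (14/70) ≈ 0.0117293
Highest score → oats.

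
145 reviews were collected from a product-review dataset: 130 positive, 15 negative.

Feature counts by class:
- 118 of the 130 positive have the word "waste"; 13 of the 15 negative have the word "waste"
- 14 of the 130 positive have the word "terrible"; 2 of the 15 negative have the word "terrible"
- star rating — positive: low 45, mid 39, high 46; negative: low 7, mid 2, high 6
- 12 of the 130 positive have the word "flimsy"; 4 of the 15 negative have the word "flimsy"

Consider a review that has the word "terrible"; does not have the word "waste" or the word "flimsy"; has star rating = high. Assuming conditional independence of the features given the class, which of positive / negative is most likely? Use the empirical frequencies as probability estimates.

positive: (130/145) × (12/130) × (14/130) × (46/130) × (118/130) ≈ 0.00286254
negative: (15/145) × (2/15) × (2/15) × (6/15) × (11/15) ≈ 0.000539464
Highest score → positive.

positive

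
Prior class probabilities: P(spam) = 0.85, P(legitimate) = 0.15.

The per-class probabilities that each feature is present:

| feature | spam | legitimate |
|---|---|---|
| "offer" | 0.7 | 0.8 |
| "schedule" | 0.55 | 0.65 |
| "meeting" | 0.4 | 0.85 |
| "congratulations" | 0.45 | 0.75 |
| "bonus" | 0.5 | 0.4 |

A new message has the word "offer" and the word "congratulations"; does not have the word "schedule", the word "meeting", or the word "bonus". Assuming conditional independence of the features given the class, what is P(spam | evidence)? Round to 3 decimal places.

spam: 0.85 × 0.7 × (1−0.55) × (1−0.4) × 0.45 × (1−0.5) = 0.03614625
legitimate: 0.15 × 0.8 × (1−0.65) × (1−0.85) × 0.75 × (1−0.4) = 0.002835
P(spam | x) = 0.03614625 / 0.03898125 ≈ 0.927

0.927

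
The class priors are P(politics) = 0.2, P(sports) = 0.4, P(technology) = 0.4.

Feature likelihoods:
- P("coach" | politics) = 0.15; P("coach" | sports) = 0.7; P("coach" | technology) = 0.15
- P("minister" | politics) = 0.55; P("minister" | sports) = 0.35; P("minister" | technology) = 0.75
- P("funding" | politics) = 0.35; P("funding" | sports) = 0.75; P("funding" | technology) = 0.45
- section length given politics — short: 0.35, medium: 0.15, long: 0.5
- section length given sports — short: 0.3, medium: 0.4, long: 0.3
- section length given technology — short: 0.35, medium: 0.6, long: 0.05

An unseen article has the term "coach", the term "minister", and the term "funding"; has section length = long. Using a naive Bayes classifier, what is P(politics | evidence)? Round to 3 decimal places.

0.111

politics: 0.2 × 0.15 × 0.55 × 0.35 × 0.5 = 0.0028875
sports: 0.4 × 0.7 × 0.35 × 0.75 × 0.3 = 0.02205
technology: 0.4 × 0.15 × 0.75 × 0.45 × 0.05 = 0.0010125
P(politics | x) = 0.0028875 / 0.02595 ≈ 0.111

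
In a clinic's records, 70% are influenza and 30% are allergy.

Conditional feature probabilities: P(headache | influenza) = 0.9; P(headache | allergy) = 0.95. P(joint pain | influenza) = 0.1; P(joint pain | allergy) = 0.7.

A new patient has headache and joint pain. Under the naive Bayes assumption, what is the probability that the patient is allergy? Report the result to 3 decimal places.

0.760

influenza: 0.7 × 0.9 × 0.1 = 0.063
allergy: 0.3 × 0.95 × 0.7 = 0.1995
P(allergy | x) = 0.1995 / 0.2625 ≈ 0.760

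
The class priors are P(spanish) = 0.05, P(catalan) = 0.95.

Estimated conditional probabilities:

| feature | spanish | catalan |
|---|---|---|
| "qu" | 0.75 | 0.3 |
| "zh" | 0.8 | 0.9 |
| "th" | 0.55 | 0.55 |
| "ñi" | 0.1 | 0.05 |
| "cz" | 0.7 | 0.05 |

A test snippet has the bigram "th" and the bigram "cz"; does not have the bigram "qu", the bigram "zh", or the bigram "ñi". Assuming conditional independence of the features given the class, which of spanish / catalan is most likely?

spanish: 0.05 × (1−0.75) × (1−0.8) × 0.55 × (1−0.1) × 0.7 = 0.00086625
catalan: 0.95 × (1−0.3) × (1−0.9) × 0.55 × (1−0.05) × 0.05 = 0.0017373125
Highest score → catalan.

catalan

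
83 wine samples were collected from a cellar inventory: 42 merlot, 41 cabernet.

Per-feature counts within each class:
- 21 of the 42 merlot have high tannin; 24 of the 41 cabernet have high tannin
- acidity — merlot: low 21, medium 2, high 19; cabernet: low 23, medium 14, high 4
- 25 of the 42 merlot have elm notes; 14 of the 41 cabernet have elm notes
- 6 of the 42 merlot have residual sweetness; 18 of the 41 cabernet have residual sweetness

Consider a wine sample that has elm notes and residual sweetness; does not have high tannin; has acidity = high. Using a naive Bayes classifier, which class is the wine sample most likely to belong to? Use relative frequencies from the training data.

merlot

merlot: (42/83) × (21/42) × (19/42) × (25/42) × (6/42) ≈ 0.00973281
cabernet: (41/83) × (17/41) × (4/41) × (14/41) × (18/41) ≈ 0.00299557
Highest score → merlot.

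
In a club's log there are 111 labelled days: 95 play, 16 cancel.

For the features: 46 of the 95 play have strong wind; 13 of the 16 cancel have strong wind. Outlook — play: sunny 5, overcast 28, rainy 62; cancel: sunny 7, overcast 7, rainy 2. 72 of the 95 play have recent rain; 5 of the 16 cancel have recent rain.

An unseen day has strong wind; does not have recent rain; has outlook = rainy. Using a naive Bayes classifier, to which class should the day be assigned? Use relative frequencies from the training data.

play: (95/111) × (46/95) × (62/95) × (23/95) ≈ 0.0654798
cancel: (16/111) × (13/16) × (2/16) × (11/16) ≈ 0.0100648
Highest score → play.

play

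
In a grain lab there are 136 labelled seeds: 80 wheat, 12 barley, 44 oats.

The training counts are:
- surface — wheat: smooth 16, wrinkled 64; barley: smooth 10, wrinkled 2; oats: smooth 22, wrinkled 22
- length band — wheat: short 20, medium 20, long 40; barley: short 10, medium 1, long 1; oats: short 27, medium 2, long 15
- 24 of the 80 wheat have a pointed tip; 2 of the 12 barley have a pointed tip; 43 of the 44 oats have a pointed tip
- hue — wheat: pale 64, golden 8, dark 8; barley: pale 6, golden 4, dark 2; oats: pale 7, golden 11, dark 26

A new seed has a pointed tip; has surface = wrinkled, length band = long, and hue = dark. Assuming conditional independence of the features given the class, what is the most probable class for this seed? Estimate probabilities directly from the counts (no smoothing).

wheat: (80/136) × (64/80) × (40/80) × (24/80) × (8/80) ≈ 0.00705882
barley: (12/136) × (2/12) × (1/12) × (2/12) × (2/12) ≈ 0.0000340414
oats: (44/136) × (22/44) × (15/44) × (43/44) × (26/44) ≈ 0.0318463
Highest score → oats.

oats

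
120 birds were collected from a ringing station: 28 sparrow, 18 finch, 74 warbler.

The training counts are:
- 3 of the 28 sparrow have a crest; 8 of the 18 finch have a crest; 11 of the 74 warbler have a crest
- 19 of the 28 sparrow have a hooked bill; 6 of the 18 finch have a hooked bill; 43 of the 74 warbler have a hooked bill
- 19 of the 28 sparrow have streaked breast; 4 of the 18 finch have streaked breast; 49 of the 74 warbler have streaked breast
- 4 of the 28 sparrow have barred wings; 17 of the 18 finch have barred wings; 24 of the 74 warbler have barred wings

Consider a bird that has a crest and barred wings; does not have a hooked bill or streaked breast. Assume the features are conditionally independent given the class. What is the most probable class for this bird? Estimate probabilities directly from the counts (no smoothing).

finch

sparrow: (28/120) × (3/28) × (9/28) × (9/28) × (4/28) ≈ 0.000368987
finch: (18/120) × (8/18) × (12/18) × (14/18) × (17/18) ≈ 0.0326475
warbler: (74/120) × (11/74) × (31/74) × (25/74) × (24/74) ≈ 0.00420755
Highest score → finch.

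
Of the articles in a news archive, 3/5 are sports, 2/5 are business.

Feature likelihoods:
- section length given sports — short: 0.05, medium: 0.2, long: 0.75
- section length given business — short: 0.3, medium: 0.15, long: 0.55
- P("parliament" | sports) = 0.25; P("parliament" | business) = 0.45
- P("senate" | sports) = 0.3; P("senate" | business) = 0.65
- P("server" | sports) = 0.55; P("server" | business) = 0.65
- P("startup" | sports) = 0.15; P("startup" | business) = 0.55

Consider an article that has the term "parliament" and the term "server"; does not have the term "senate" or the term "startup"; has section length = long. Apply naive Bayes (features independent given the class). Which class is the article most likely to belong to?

sports

sports: 0.6 × 0.75 × 0.25 × (1−0.3) × 0.55 × (1−0.15) = 0.036815625
business: 0.4 × 0.55 × 0.45 × (1−0.65) × 0.65 × (1−0.55) = 0.010135125
Highest score → sports.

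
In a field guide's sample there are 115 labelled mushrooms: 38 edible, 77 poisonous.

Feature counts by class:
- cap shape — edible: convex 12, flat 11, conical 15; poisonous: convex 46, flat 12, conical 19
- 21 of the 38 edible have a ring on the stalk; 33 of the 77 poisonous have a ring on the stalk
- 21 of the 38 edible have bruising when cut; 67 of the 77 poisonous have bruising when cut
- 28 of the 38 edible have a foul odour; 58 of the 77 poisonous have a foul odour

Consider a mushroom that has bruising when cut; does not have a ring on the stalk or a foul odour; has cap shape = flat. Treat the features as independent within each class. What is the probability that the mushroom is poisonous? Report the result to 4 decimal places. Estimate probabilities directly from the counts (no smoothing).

0.6729

edible: (38/115) × (11/38) × (17/38) × (21/38) × (10/38) ≈ 0.00622318
poisonous: (77/115) × (12/77) × (44/77) × (67/77) × (19/77) ≈ 0.0128024
P(poisonous | x) = 0.0128024 / 0.01902558 ≈ 0.6729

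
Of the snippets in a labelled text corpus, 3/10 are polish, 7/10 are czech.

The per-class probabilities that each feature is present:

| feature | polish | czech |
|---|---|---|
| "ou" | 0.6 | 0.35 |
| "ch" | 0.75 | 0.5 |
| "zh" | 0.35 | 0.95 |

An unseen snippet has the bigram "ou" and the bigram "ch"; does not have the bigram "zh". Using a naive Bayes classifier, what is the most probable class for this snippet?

polish

polish: 0.3 × 0.6 × 0.75 × (1−0.35) = 0.08775
czech: 0.7 × 0.35 × 0.5 × (1−0.95) = 0.006125
Highest score → polish.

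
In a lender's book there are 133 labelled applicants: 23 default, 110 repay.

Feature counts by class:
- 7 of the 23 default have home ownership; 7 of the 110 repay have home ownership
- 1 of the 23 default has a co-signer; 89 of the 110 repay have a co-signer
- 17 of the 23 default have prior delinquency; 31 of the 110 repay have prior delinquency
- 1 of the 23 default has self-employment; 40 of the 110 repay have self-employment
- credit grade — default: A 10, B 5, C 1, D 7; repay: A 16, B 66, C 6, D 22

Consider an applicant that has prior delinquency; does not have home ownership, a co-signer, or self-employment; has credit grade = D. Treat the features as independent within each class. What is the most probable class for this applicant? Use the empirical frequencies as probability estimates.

default: (23/133) × (16/23) × (22/23) × (17/23) × (22/23) × (7/23) ≈ 0.0247599
repay: (110/133) × (103/110) × (21/110) × (31/110) × (70/110) × (22/110) ≈ 0.00530294
Highest score → default.

default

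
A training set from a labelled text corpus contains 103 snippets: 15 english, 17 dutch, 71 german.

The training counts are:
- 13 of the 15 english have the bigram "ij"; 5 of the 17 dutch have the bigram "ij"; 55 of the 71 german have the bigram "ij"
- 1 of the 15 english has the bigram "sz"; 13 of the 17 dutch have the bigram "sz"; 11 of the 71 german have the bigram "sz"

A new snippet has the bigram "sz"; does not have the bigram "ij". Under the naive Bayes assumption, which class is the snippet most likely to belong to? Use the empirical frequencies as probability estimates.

dutch

english: (15/103) × (2/15) × (1/15) ≈ 0.0012945
dutch: (17/103) × (12/17) × (13/17) ≈ 0.0890919
german: (71/103) × (16/71) × (11/71) ≈ 0.0240667
Highest score → dutch.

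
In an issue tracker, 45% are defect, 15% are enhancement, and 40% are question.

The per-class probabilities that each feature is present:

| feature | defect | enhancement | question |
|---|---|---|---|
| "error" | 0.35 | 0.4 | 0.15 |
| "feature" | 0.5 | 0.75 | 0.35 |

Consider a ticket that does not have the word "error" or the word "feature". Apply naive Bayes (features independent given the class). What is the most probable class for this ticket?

defect: 0.45 × (1−0.35) × (1−0.5) = 0.14625
enhancement: 0.15 × (1−0.4) × (1−0.75) = 0.0225
question: 0.4 × (1−0.15) × (1−0.35) = 0.221
Highest score → question.

question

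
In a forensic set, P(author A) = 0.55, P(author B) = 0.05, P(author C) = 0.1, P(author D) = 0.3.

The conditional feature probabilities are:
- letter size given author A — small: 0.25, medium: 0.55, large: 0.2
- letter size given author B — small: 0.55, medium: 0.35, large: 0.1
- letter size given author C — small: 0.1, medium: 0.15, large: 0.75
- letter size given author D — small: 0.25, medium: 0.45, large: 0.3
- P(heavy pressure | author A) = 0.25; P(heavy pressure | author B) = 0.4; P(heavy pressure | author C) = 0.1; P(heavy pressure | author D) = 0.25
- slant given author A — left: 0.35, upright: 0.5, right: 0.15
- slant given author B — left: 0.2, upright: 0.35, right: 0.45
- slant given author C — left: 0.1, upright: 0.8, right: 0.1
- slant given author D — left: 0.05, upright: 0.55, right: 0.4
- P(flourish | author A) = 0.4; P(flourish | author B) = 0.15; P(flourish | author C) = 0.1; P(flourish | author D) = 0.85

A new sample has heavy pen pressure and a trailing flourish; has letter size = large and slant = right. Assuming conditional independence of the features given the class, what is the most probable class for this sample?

author A: 0.55 × 0.2 × 0.25 × 0.15 × 0.4 = 0.00165
author B: 0.05 × 0.1 × 0.4 × 0.45 × 0.15 = 0.000135
author C: 0.1 × 0.75 × 0.1 × 0.1 × 0.1 = 0.000075
author D: 0.3 × 0.3 × 0.25 × 0.4 × 0.85 = 0.00765
Highest score → author D.

author D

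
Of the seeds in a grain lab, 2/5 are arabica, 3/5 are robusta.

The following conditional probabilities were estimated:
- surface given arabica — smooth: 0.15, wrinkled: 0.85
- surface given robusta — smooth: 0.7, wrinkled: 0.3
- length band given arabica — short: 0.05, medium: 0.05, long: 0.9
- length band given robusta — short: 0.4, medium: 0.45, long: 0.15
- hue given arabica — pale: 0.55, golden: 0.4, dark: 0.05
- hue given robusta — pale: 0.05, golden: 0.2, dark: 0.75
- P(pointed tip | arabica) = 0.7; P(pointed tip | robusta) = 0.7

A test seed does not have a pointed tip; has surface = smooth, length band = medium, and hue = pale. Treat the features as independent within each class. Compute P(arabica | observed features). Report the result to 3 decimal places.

0.149

arabica: 0.4 × 0.15 × 0.05 × 0.55 × (1−0.7) = 0.000495
robusta: 0.6 × 0.7 × 0.45 × 0.05 × (1−0.7) = 0.002835
P(arabica | x) = 0.000495 / 0.00333 ≈ 0.149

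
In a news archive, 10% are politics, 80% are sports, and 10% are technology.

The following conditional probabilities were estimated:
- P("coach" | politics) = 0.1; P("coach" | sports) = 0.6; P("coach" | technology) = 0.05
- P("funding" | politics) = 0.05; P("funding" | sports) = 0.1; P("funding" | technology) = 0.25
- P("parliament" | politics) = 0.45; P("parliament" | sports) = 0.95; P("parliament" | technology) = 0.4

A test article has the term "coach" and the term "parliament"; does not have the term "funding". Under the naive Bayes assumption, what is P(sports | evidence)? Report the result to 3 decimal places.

0.986

politics: 0.1 × 0.1 × (1−0.05) × 0.45 = 0.004275
sports: 0.8 × 0.6 × (1−0.1) × 0.95 = 0.4104
technology: 0.1 × 0.05 × (1−0.25) × 0.4 = 0.0015
P(sports | x) = 0.4104 / 0.416175 ≈ 0.986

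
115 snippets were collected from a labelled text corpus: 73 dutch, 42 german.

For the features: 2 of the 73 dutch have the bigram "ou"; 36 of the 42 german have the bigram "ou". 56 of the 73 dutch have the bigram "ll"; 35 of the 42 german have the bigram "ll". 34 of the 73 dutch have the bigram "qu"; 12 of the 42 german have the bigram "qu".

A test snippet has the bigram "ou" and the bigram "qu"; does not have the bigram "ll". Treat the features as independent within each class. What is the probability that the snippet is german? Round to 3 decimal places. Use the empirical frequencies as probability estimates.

0.888

dutch: (73/115) × (2/73) × (17/73) × (34/73) ≈ 0.00188632
german: (42/115) × (36/42) × (7/42) × (12/42) ≈ 0.0149068
P(german | x) = 0.0149068 / 0.01679312 ≈ 0.888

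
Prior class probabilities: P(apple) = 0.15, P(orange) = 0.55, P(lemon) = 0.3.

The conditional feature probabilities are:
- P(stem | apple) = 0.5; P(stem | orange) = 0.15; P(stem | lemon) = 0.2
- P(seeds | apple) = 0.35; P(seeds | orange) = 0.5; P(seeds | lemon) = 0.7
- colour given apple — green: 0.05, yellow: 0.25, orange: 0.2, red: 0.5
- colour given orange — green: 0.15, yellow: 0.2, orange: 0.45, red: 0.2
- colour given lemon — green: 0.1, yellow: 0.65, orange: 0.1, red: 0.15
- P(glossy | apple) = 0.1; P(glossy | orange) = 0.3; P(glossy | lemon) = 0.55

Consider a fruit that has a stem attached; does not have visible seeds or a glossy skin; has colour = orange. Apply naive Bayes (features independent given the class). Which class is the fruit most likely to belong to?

orange

apple: 0.15 × 0.5 × (1−0.35) × 0.2 × (1−0.1) = 0.008775
orange: 0.55 × 0.15 × (1−0.5) × 0.45 × (1−0.3) = 0.01299375
lemon: 0.3 × 0.2 × (1−0.7) × 0.1 × (1−0.55) = 0.00081
Highest score → orange.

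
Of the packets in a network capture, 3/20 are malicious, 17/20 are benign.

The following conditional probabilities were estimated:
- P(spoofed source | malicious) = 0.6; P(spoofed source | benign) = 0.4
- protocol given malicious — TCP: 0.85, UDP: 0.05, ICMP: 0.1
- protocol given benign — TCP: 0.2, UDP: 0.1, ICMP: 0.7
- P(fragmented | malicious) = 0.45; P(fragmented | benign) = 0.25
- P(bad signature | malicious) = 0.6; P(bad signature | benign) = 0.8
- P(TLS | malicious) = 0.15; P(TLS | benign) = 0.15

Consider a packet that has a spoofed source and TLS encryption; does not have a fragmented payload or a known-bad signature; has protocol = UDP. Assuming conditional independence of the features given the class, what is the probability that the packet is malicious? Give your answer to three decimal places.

malicious: 0.15 × 0.6 × 0.05 × (1−0.45) × (1−0.6) × 0.15 = 0.0001485
benign: 0.85 × 0.4 × 0.1 × (1−0.25) × (1−0.8) × 0.15 = 0.000765
P(malicious | x) = 0.0001485 / 0.0009135 ≈ 0.163

0.163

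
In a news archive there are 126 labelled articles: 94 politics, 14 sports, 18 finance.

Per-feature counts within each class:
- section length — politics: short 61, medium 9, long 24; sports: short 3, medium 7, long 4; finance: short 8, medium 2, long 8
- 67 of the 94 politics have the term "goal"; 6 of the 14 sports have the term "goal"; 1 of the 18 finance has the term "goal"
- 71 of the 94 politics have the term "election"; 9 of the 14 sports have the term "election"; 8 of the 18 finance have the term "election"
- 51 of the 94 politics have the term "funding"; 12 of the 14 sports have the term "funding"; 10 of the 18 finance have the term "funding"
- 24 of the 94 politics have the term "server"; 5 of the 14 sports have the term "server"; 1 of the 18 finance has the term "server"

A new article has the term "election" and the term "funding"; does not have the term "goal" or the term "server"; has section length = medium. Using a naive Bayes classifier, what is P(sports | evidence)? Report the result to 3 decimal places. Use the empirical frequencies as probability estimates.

politics: (94/126) × (9/94) × (27/94) × (71/94) × (51/94) × (70/94) ≈ 0.0062611
sports: (14/126) × (7/14) × (8/14) × (9/14) × (12/14) × (9/14) ≈ 0.0112453
finance: (18/126) × (2/18) × (17/18) × (8/18) × (10/18) × (17/18) ≈ 0.00349589
P(sports | x) = 0.0112453 / 0.02100229 ≈ 0.535

0.535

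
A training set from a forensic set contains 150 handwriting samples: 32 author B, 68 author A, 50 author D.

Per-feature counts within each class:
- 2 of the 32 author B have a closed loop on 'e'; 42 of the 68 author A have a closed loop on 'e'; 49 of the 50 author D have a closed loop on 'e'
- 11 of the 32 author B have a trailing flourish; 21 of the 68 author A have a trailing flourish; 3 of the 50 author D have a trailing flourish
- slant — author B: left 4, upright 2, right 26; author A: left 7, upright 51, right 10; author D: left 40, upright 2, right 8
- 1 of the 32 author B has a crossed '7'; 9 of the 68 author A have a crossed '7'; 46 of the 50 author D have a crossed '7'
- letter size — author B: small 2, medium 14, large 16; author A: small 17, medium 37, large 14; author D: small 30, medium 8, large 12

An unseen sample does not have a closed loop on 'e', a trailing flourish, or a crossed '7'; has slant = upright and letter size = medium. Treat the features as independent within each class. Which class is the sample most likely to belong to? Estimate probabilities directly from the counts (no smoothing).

author B: (32/150) × (30/32) × (21/32) × (2/32) × (31/32) × (14/32) = 0.003476715087890625
author A: (68/150) × (26/68) × (47/68) × (51/68) × (59/68) × (37/68) ≈ 0.0424198
author D: (50/150) × (1/50) × (47/50) × (2/50) × (4/50) × (8/50) ≈ 0.00000320853
Highest score → author A.

author A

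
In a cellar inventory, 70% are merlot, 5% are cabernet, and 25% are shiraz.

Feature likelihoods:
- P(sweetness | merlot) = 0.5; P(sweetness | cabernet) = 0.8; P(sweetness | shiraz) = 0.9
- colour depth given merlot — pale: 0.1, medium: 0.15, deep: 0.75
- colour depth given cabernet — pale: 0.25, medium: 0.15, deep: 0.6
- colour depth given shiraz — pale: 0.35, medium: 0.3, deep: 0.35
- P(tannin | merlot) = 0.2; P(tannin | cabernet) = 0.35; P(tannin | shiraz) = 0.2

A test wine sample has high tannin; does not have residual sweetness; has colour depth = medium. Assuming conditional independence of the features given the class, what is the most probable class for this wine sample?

merlot: 0.7 × (1−0.5) × 0.15 × 0.2 = 0.0105
cabernet: 0.05 × (1−0.8) × 0.15 × 0.35 = 0.000525
shiraz: 0.25 × (1−0.9) × 0.3 × 0.2 = 0.0015
Highest score → merlot.

merlot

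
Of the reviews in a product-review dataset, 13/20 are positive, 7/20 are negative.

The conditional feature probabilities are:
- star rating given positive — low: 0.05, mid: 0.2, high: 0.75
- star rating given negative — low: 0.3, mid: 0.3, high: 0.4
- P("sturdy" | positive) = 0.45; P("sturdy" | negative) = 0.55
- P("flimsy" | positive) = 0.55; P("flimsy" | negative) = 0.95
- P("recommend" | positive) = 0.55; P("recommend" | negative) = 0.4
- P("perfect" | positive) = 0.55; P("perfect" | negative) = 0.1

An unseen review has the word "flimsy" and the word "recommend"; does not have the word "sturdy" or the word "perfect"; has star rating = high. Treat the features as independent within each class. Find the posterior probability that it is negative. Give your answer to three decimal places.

positive: 0.65 × 0.75 × (1−0.45) × 0.55 × 0.55 × (1−0.55) = 0.036498515625
negative: 0.35 × 0.4 × (1−0.55) × 0.95 × 0.4 × (1−0.1) = 0.021546
P(negative | x) = 0.021546 / 0.058044515625 ≈ 0.371

0.371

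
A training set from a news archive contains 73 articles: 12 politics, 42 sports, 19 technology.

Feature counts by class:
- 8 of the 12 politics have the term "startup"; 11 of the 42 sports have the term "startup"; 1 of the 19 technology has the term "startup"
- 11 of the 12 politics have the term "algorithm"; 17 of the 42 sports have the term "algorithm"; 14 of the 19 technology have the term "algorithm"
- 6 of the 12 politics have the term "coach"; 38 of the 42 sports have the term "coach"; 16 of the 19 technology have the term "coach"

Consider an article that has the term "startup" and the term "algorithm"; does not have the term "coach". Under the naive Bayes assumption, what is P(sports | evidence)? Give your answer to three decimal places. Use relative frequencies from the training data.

politics: (12/73) × (8/12) × (11/12) × (6/12) ≈ 0.0502283
sports: (42/73) × (11/42) × (17/42) × (4/42) ≈ 0.00580872
technology: (19/73) × (1/19) × (14/19) × (3/19) ≈ 0.00159375
P(sports | x) = 0.00580872 / 0.05763077 ≈ 0.101

0.101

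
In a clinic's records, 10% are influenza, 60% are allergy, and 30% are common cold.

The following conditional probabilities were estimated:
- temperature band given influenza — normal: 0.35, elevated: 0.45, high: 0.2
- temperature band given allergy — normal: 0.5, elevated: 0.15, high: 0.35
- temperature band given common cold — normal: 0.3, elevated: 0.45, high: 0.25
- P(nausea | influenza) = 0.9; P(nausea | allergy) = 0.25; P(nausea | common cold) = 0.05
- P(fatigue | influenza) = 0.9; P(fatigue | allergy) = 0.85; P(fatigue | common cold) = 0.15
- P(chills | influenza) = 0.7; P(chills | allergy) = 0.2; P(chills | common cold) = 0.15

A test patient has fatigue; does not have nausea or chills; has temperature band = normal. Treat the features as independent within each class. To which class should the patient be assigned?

influenza: 0.1 × 0.35 × (1−0.9) × 0.9 × (1−0.7) = 0.000945
allergy: 0.6 × 0.5 × (1−0.25) × 0.85 × (1−0.2) = 0.153
common cold: 0.3 × 0.3 × (1−0.05) × 0.15 × (1−0.15) = 0.01090125
Highest score → allergy.

allergy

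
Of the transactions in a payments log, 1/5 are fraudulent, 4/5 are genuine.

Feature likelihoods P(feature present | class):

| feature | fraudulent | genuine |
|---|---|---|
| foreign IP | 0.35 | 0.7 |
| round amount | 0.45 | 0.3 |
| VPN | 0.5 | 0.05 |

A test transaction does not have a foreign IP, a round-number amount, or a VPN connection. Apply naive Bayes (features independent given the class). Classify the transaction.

genuine

fraudulent: 0.2 × (1−0.35) × (1−0.45) × (1−0.5) = 0.03575
genuine: 0.8 × (1−0.7) × (1−0.3) × (1−0.05) = 0.1596
Highest score → genuine.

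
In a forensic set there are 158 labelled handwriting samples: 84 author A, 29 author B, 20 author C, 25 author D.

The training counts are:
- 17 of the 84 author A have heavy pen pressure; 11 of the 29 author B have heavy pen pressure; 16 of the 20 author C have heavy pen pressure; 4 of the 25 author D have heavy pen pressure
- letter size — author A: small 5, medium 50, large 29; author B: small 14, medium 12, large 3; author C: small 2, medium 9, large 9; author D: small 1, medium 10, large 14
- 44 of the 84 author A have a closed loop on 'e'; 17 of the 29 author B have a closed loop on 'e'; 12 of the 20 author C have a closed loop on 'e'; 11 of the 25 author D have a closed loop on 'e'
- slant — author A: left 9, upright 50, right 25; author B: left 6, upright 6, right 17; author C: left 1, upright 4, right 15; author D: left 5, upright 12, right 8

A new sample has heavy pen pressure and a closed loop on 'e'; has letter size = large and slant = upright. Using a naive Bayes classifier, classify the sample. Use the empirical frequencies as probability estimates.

author A: (84/158) × (17/84) × (29/84) × (44/84) × (50/84) ≈ 0.0115818
author B: (29/158) × (11/29) × (3/29) × (17/29) × (6/29) ≈ 0.0008735
author C: (20/158) × (16/20) × (9/20) × (12/20) × (4/20) ≈ 0.00546835
author D: (25/158) × (4/25) × (14/25) × (11/25) × (12/25) ≈ 0.00299423
Highest score → author A.

author A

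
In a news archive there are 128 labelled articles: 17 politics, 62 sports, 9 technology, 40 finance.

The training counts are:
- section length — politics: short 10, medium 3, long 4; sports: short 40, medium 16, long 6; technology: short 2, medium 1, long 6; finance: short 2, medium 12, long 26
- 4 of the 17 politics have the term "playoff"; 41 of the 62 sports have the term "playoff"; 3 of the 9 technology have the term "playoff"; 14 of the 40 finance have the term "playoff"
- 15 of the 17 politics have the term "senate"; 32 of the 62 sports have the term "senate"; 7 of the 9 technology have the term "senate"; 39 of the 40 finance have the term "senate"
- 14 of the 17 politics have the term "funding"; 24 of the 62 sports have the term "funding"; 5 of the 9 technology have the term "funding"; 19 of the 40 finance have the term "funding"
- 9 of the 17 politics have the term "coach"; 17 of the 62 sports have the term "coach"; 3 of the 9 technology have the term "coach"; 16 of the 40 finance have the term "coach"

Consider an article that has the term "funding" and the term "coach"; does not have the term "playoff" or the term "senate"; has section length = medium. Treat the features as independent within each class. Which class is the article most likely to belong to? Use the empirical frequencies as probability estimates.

sports

politics: (17/128) × (3/17) × (13/17) × (2/17) × (14/17) × (9/17) ≈ 0.000919305
sports: (62/128) × (16/62) × (21/62) × (30/62) × (24/62) × (17/62) ≈ 0.00217442
technology: (9/128) × (1/9) × (6/9) × (2/9) × (5/9) × (3/9) ≈ 0.000214335
finance: (40/128) × (12/40) × (26/40) × (1/40) × (19/40) × (16/40) = 0.000289453125
Highest score → sports.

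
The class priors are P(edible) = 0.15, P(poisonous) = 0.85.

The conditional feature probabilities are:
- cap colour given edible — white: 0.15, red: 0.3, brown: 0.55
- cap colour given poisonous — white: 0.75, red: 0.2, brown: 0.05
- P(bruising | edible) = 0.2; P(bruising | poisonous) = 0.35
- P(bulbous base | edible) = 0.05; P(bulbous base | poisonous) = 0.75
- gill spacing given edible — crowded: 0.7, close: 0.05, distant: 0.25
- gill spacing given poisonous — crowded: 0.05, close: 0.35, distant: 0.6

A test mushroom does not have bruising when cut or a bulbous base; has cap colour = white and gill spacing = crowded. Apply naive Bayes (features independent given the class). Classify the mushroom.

edible

edible: 0.15 × 0.15 × (1−0.2) × (1−0.05) × 0.7 = 0.01197
poisonous: 0.85 × 0.75 × (1−0.35) × (1−0.75) × 0.05 = 0.0051796875
Highest score → edible.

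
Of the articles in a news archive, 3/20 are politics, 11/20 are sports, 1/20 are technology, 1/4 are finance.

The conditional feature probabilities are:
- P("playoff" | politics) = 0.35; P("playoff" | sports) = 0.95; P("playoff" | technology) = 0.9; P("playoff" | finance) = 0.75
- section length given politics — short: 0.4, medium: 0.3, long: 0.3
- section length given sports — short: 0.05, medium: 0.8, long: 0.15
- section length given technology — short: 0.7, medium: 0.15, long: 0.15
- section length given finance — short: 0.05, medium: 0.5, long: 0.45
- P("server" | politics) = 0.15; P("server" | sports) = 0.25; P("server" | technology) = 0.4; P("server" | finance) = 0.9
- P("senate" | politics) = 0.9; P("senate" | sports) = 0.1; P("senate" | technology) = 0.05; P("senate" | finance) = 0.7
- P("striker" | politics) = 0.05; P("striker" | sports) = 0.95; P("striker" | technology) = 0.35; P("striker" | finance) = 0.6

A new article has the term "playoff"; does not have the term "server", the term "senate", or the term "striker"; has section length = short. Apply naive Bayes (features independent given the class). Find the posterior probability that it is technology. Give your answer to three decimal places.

politics: 0.15 × 0.35 × 0.4 × (1−0.15) × (1−0.9) × (1−0.05) = 0.00169575
sports: 0.55 × 0.95 × 0.05 × (1−0.25) × (1−0.1) × (1−0.95) = 0.00088171875
technology: 0.05 × 0.9 × 0.7 × (1−0.4) × (1−0.05) × (1−0.35) = 0.01167075
finance: 0.25 × 0.75 × 0.05 × (1−0.9) × (1−0.7) × (1−0.6) = 0.0001125
P(technology | x) = 0.01167075 / 0.01436071875 ≈ 0.813

0.813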